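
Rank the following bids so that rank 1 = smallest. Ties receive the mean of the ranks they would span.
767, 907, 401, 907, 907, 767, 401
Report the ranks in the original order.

3.5, 6, 1.5, 6, 6, 3.5, 1.5

Sorted (ascending): 401, 401, 767, 767, 907, 907, 907
The 2 values of 401 occupy positions 1–2 → average rank (1+2)/2 = 1.5.
The 2 values of 767 occupy positions 3–4 → average rank (3+4)/2 = 3.5.
The 3 values of 907 occupy positions 5–7 → average rank 6.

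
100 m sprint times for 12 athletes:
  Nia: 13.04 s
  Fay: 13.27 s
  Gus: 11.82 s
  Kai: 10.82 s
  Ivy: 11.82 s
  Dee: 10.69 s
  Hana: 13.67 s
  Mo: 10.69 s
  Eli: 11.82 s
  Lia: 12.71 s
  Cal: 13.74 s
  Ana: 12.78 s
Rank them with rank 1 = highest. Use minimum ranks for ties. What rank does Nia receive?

Sorted (descending): 13.74, 13.67, 13.27, 13.04, 12.78, 12.71, 11.82, 11.82, 11.82, 10.82, 10.69, 10.69
The 3 values of 11.82 occupy positions 7–9 → each gets rank 7.
The 2 values of 10.69 occupy positions 11–12 → each gets rank 11.
Nia has value 13.04 s → rank 4.

4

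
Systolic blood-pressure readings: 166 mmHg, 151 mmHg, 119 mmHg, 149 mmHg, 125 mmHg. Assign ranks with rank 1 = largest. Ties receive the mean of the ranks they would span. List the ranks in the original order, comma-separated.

Sorted (descending): 166, 151, 149, 125, 119
No ties — each value takes its position as its rank.

1, 2, 5, 3, 4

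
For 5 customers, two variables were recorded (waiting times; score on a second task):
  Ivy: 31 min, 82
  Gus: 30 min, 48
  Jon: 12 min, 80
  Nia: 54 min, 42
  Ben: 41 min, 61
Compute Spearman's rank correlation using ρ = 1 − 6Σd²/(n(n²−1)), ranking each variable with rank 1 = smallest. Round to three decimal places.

Ranks of variable 1: 3, 2, 1, 5, 4
Ranks of variable 2: 5, 2, 4, 1, 3
d = r₁ − r₂: -2, 0, -3, 4, 1
d²: 4, 0, 9, 16, 1; Σd² = 30
ρ = 1 − 6·30/(5·24) = 1 − 180/120 = -0.500

-0.500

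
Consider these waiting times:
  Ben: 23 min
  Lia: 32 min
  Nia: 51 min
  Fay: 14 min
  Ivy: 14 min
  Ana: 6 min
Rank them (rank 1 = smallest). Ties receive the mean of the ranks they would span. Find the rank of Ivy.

Sorted (ascending): 6, 14, 14, 23, 32, 51
The 2 values of 14 occupy positions 2–3 → average rank (2+3)/2 = 2.5.
Ivy has value 14 min → rank 2.5.

2.5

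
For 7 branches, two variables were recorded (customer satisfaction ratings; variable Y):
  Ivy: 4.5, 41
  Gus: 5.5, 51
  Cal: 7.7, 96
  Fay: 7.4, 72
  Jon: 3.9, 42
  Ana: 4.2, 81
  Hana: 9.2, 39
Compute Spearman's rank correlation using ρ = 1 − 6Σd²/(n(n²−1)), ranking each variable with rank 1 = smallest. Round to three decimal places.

-0.036

Ranks of variable 1: 3, 4, 6, 5, 1, 2, 7
Ranks of variable 2: 2, 4, 7, 5, 3, 6, 1
d = r₁ − r₂: 1, 0, -1, 0, -2, -4, 6
d²: 1, 0, 1, 0, 4, 16, 36; Σd² = 58
ρ = 1 − 6·58/(7·48) = 1 − 348/336 = -0.036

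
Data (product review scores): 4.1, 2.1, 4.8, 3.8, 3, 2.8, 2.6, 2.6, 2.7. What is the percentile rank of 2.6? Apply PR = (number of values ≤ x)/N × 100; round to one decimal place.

33.3

N = 9.
Strictly below 2.6: 1. Equal to 2.6: 2.
PR = 3/9 × 100 = 33.3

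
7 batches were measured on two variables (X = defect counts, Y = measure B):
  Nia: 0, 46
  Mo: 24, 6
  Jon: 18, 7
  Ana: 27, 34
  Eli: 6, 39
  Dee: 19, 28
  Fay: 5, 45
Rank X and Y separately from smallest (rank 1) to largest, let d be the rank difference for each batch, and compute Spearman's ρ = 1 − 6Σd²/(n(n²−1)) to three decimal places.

Ranks of variable 1: 1, 6, 4, 7, 3, 5, 2
Ranks of variable 2: 7, 1, 2, 4, 5, 3, 6
d = r₁ − r₂: -6, 5, 2, 3, -2, 2, -4
d²: 36, 25, 4, 9, 4, 4, 16; Σd² = 98
ρ = 1 − 6·98/(7·48) = 1 − 588/336 = -0.750

-0.750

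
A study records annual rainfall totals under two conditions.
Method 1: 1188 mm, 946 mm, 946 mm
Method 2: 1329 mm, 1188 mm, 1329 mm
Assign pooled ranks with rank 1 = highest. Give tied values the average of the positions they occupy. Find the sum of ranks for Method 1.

14.5

Sorted (descending): 1329, 1329, 1188, 1188, 946, 946
The 2 values of 1329 occupy positions 1–2 → average rank (1+2)/2 = 1.5.
The 2 values of 1188 occupy positions 3–4 → average rank (3+4)/2 = 3.5.
The 2 values of 946 occupy positions 5–6 → average rank (5+6)/2 = 5.5.
Method 1 values → pooled ranks: 1188→3.5, 946→5.5, 946→5.5
Rank sum = 3.5 + 5.5 + 5.5 = 14.5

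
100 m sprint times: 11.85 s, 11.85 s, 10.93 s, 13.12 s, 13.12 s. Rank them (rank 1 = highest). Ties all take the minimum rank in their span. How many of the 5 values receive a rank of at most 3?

Sorted (descending): 13.12, 13.12, 11.85, 11.85, 10.93
The 2 values of 13.12 occupy positions 1–2 → each gets rank 1.
The 2 values of 11.85 occupy positions 3–4 → each gets rank 3.
Ranks ≤ 3: {1, 1, 3, 3} → 4 values.

4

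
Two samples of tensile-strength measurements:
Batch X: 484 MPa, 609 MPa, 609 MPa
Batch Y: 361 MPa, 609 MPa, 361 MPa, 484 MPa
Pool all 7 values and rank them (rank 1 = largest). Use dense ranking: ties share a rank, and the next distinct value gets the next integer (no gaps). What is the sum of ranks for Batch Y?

9

Sorted (descending): 609, 609, 609, 484, 484, 361, 361
The 3 values of 609 share dense rank 1.
The 2 values of 484 share dense rank 2.
The 2 values of 361 share dense rank 3.
Batch Y values → pooled ranks: 361→3, 609→1, 361→3, 484→2
Rank sum = 3 + 1 + 3 + 2 = 9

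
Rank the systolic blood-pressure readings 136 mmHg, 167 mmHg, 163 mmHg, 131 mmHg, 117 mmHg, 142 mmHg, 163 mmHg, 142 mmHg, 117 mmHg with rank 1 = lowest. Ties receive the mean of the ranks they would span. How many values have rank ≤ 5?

4

Sorted (ascending): 117, 117, 131, 136, 142, 142, 163, 163, 167
The 2 values of 117 occupy positions 1–2 → average rank (1+2)/2 = 1.5.
The 2 values of 142 occupy positions 5–6 → average rank (5+6)/2 = 5.5.
The 2 values of 163 occupy positions 7–8 → average rank (7+8)/2 = 7.5.
Ranks ≤ 5: {1.5, 1.5, 3, 4} → 4 values.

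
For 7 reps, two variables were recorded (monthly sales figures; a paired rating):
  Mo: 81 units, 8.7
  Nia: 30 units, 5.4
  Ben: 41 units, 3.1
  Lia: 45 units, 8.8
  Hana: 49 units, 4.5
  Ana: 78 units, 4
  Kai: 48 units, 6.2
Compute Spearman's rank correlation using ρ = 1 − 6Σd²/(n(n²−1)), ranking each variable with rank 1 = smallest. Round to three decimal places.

Ranks of variable 1: 7, 1, 2, 3, 5, 6, 4
Ranks of variable 2: 6, 4, 1, 7, 3, 2, 5
d = r₁ − r₂: 1, -3, 1, -4, 2, 4, -1
d²: 1, 9, 1, 16, 4, 16, 1; Σd² = 48
ρ = 1 − 6·48/(7·48) = 1 − 288/336 = 0.143

0.143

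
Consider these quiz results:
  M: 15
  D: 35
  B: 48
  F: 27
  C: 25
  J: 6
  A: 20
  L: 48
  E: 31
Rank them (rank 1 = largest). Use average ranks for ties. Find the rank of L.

1.5

Sorted (descending): 48, 48, 35, 31, 27, 25, 20, 15, 6
The 2 values of 48 occupy positions 1–2 → average rank (1+2)/2 = 1.5.
L has value 48 → rank 1.5.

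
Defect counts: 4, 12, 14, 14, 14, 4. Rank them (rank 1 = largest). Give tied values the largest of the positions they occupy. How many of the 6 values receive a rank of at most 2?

0

Sorted (descending): 14, 14, 14, 12, 4, 4
The 3 values of 14 occupy positions 1–3 → each gets rank 3.
The 2 values of 4 occupy positions 5–6 → each gets rank 6.
Ranks ≤ 2: {} → 0 values.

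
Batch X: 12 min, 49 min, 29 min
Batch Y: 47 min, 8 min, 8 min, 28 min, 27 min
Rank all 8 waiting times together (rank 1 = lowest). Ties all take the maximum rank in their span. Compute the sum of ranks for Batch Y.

Sorted (ascending): 8, 8, 12, 27, 28, 29, 47, 49
The 2 values of 8 occupy positions 1–2 → each gets rank 2.
Batch Y values → pooled ranks: 47→7, 8→2, 8→2, 28→5, 27→4
Rank sum = 7 + 2 + 2 + 5 + 4 = 20

20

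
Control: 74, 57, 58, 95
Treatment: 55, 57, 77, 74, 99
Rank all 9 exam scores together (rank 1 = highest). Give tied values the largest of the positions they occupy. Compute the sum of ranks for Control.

Sorted (descending): 99, 95, 77, 74, 74, 58, 57, 57, 55
The 2 values of 74 occupy positions 4–5 → each gets rank 5.
The 2 values of 57 occupy positions 7–8 → each gets rank 8.
Control values → pooled ranks: 74→5, 57→8, 58→6, 95→2
Rank sum = 5 + 8 + 6 + 2 = 21

21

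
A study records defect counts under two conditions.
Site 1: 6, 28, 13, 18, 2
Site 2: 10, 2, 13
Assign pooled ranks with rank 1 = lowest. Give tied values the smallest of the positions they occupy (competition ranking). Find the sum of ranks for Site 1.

Sorted (ascending): 2, 2, 6, 10, 13, 13, 18, 28
The 2 values of 2 occupy positions 1–2 → each gets rank 1.
The 2 values of 13 occupy positions 5–6 → each gets rank 5.
Site 1 values → pooled ranks: 6→3, 28→8, 13→5, 18→7, 2→1
Rank sum = 3 + 8 + 5 + 7 + 1 = 24

24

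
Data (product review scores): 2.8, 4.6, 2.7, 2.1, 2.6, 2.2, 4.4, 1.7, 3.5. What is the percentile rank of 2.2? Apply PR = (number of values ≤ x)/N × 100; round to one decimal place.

33.3

N = 9.
Strictly below 2.2: 2. Equal to 2.2: 1.
PR = 3/9 × 100 = 33.3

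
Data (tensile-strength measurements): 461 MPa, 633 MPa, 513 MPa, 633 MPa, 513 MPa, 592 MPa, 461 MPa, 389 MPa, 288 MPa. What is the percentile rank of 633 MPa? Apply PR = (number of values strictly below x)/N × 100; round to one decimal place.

N = 9.
Strictly below 633: 7. Equal to 633: 2.
PR = 7/9 × 100 = 77.8

77.8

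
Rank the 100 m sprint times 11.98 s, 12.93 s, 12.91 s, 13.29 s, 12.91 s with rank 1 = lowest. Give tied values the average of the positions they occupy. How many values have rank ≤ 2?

1

Sorted (ascending): 11.98, 12.91, 12.91, 12.93, 13.29
The 2 values of 12.91 occupy positions 2–3 → average rank (2+3)/2 = 2.5.
Ranks ≤ 2: {1} → 1 value.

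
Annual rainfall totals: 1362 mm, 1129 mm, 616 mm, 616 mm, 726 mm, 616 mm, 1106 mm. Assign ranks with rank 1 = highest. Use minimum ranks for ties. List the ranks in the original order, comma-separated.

1, 2, 5, 5, 4, 5, 3

Sorted (descending): 1362, 1129, 1106, 726, 616, 616, 616
The 3 values of 616 occupy positions 5–7 → each gets rank 5.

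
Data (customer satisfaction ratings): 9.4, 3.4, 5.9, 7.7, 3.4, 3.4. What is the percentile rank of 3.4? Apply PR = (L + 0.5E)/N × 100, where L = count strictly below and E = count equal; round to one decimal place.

25.0

N = 6.
Strictly below 3.4: 0. Equal to 3.4: 3.
PR = (0 + 0.5·3)/6 × 100 = 25.0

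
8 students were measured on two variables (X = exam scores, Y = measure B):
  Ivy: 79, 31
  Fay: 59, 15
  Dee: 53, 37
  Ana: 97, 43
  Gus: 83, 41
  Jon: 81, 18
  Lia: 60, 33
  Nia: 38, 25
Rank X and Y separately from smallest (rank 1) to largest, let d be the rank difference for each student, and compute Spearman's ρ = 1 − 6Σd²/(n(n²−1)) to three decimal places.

Ranks of variable 1: 5, 3, 2, 8, 7, 6, 4, 1
Ranks of variable 2: 4, 1, 6, 8, 7, 2, 5, 3
d = r₁ − r₂: 1, 2, -4, 0, 0, 4, -1, -2
d²: 1, 4, 16, 0, 0, 16, 1, 4; Σd² = 42
ρ = 1 − 6·42/(8·63) = 1 − 252/504 = 0.500

0.500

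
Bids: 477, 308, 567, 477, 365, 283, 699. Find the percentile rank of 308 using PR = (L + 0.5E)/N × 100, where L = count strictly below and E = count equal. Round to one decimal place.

N = 7.
Strictly below 308: 1. Equal to 308: 1.
PR = (1 + 0.5·1)/7 × 100 = 21.4

21.4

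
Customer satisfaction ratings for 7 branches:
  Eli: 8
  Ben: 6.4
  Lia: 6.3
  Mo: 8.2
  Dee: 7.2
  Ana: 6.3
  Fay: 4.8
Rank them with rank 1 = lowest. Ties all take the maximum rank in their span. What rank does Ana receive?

3

Sorted (ascending): 4.8, 6.3, 6.3, 6.4, 7.2, 8, 8.2
The 2 values of 6.3 occupy positions 2–3 → each gets rank 3.
Ana has value 6.3 → rank 3.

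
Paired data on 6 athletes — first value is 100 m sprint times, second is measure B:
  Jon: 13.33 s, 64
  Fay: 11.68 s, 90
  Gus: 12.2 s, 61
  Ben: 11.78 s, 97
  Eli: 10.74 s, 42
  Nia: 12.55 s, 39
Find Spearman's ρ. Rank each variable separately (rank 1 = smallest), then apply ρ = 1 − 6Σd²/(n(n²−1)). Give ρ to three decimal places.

-0.143

Ranks of variable 1: 6, 2, 4, 3, 1, 5
Ranks of variable 2: 4, 5, 3, 6, 2, 1
d = r₁ − r₂: 2, -3, 1, -3, -1, 4
d²: 4, 9, 1, 9, 1, 16; Σd² = 40
ρ = 1 − 6·40/(6·35) = 1 − 240/210 = -0.143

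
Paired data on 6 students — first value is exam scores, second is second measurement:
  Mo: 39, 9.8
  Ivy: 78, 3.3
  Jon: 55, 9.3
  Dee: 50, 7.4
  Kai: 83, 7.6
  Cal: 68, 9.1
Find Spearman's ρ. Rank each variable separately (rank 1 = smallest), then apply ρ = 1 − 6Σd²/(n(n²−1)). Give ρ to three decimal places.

Ranks of variable 1: 1, 5, 3, 2, 6, 4
Ranks of variable 2: 6, 1, 5, 2, 3, 4
d = r₁ − r₂: -5, 4, -2, 0, 3, 0
d²: 25, 16, 4, 0, 9, 0; Σd² = 54
ρ = 1 − 6·54/(6·35) = 1 − 324/210 = -0.543

-0.543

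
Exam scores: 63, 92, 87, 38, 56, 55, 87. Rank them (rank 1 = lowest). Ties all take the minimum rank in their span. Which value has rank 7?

92

Sorted (ascending): 38, 55, 56, 63, 87, 87, 92
The 2 values of 87 occupy positions 5–6 → each gets rank 5.
Rank 7 → value 92.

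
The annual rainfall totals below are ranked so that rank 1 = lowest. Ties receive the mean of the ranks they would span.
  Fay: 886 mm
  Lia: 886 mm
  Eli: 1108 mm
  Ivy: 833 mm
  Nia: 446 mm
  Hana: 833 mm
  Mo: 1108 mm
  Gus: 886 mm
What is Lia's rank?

Sorted (ascending): 446, 833, 833, 886, 886, 886, 1108, 1108
The 2 values of 833 occupy positions 2–3 → average rank (2+3)/2 = 2.5.
The 3 values of 886 occupy positions 4–6 → average rank 5.
The 2 values of 1108 occupy positions 7–8 → average rank (7+8)/2 = 7.5.
Lia has value 886 mm → rank 5.

5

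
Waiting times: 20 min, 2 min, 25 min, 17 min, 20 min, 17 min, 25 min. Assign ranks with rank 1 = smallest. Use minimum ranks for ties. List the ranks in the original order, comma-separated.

4, 1, 6, 2, 4, 2, 6

Sorted (ascending): 2, 17, 17, 20, 20, 25, 25
The 2 values of 17 occupy positions 2–3 → each gets rank 2.
The 2 values of 20 occupy positions 4–5 → each gets rank 4.
The 2 values of 25 occupy positions 6–7 → each gets rank 6.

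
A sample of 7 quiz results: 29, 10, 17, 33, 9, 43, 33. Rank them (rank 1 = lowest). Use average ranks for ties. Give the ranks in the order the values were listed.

4, 2, 3, 5.5, 1, 7, 5.5

Sorted (ascending): 9, 10, 17, 29, 33, 33, 43
The 2 values of 33 occupy positions 5–6 → average rank (5+6)/2 = 5.5.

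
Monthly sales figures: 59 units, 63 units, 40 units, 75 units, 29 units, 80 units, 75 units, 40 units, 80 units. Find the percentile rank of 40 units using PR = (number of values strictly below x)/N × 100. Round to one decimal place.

11.1

N = 9.
Strictly below 40: 1. Equal to 40: 2.
PR = 1/9 × 100 = 11.1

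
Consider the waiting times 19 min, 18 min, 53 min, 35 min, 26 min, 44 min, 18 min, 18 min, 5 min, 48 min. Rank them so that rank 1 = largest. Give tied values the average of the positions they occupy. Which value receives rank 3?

44

Sorted (descending): 53, 48, 44, 35, 26, 19, 18, 18, 18, 5
The 3 values of 18 occupy positions 7–9 → average rank 8.
Rank 3 → value 44.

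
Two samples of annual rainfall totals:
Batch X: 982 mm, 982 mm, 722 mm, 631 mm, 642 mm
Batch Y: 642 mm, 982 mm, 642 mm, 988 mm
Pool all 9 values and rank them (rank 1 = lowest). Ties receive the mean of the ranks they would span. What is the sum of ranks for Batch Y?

Sorted (ascending): 631, 642, 642, 642, 722, 982, 982, 982, 988
The 3 values of 642 occupy positions 2–4 → average rank 3.
The 3 values of 982 occupy positions 6–8 → average rank 7.
Batch Y values → pooled ranks: 642→3, 982→7, 642→3, 988→9
Rank sum = 3 + 7 + 3 + 9 = 22

22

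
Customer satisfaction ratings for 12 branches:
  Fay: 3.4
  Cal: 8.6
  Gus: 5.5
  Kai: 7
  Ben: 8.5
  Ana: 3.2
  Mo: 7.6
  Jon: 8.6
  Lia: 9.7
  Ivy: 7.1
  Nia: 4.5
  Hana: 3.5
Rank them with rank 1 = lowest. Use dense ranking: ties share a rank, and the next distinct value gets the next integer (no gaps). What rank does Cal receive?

Sorted (ascending): 3.2, 3.4, 3.5, 4.5, 5.5, 7, 7.1, 7.6, 8.5, 8.6, 8.6, 9.7
The 2 values of 8.6 share dense rank 10.
Remaining distinct values take the next consecutive integers.
Cal has value 8.6 → rank 10.

10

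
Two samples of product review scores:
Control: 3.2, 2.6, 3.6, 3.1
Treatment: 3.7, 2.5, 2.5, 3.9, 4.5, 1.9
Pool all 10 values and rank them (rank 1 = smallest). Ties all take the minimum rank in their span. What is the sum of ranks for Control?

Sorted (ascending): 1.9, 2.5, 2.5, 2.6, 3.1, 3.2, 3.6, 3.7, 3.9, 4.5
The 2 values of 2.5 occupy positions 2–3 → each gets rank 2.
Control values → pooled ranks: 3.2→6, 2.6→4, 3.6→7, 3.1→5
Rank sum = 6 + 4 + 7 + 5 = 22

22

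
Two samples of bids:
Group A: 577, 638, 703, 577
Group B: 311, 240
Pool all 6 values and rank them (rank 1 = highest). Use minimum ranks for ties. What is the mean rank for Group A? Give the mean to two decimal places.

2.25

Sorted (descending): 703, 638, 577, 577, 311, 240
The 2 values of 577 occupy positions 3–4 → each gets rank 3.
Group A values → pooled ranks: 577→3, 638→2, 703→1, 577→3
Mean rank = (3 + 2 + 1 + 3) / 4 = 2.25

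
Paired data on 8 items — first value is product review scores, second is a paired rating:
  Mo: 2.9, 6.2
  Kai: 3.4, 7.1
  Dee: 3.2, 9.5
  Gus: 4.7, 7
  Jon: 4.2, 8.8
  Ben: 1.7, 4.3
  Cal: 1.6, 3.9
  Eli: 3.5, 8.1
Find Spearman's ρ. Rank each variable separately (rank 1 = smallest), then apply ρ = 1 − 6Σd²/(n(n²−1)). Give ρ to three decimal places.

0.619

Ranks of variable 1: 3, 5, 4, 8, 7, 2, 1, 6
Ranks of variable 2: 3, 5, 8, 4, 7, 2, 1, 6
d = r₁ − r₂: 0, 0, -4, 4, 0, 0, 0, 0
d²: 0, 0, 16, 16, 0, 0, 0, 0; Σd² = 32
ρ = 1 − 6·32/(8·63) = 1 − 192/504 = 0.619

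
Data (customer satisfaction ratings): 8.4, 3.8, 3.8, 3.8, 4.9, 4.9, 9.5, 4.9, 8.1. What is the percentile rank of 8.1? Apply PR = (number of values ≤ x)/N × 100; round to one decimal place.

N = 9.
Strictly below 8.1: 6. Equal to 8.1: 1.
PR = 7/9 × 100 = 77.8

77.8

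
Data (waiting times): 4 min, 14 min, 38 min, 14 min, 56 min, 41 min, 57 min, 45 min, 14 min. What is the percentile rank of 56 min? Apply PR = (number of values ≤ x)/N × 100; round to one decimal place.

88.9

N = 9.
Strictly below 56: 7. Equal to 56: 1.
PR = 8/9 × 100 = 88.9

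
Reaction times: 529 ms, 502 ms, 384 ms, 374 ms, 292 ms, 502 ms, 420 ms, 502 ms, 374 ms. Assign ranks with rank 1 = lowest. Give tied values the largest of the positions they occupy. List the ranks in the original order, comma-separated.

9, 8, 4, 3, 1, 8, 5, 8, 3

Sorted (ascending): 292, 374, 374, 384, 420, 502, 502, 502, 529
The 2 values of 374 occupy positions 2–3 → each gets rank 3.
The 3 values of 502 occupy positions 6–8 → each gets rank 8.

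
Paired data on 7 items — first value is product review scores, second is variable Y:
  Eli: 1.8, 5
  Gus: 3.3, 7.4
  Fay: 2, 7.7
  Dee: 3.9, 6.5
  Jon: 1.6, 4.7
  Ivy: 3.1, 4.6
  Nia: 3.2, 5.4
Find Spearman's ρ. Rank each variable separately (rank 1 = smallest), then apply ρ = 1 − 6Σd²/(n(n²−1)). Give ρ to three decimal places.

0.429

Ranks of variable 1: 2, 6, 3, 7, 1, 4, 5
Ranks of variable 2: 3, 6, 7, 5, 2, 1, 4
d = r₁ − r₂: -1, 0, -4, 2, -1, 3, 1
d²: 1, 0, 16, 4, 1, 9, 1; Σd² = 32
ρ = 1 − 6·32/(7·48) = 1 − 192/336 = 0.429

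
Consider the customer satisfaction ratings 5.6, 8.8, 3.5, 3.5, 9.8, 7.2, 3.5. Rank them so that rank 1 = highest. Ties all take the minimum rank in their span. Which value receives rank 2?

Sorted (descending): 9.8, 8.8, 7.2, 5.6, 3.5, 3.5, 3.5
The 3 values of 3.5 occupy positions 5–7 → each gets rank 5.
Rank 2 → value 8.8.

8.8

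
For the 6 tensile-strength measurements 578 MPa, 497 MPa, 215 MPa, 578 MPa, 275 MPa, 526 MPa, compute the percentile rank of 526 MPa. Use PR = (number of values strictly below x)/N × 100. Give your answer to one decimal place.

50.0

N = 6.
Strictly below 526: 3. Equal to 526: 1.
PR = 3/6 × 100 = 50.0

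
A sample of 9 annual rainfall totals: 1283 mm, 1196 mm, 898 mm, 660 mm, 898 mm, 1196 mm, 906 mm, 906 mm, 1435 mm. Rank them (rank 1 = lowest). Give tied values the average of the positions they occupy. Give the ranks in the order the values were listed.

Sorted (ascending): 660, 898, 898, 906, 906, 1196, 1196, 1283, 1435
The 2 values of 898 occupy positions 2–3 → average rank (2+3)/2 = 2.5.
The 2 values of 906 occupy positions 4–5 → average rank (4+5)/2 = 4.5.
The 2 values of 1196 occupy positions 6–7 → average rank (6+7)/2 = 6.5.

8, 6.5, 2.5, 1, 2.5, 6.5, 4.5, 4.5, 9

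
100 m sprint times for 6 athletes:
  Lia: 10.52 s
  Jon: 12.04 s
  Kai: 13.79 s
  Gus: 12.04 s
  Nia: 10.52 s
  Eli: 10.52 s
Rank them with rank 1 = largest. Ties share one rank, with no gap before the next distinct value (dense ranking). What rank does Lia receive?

3

Sorted (descending): 13.79, 12.04, 12.04, 10.52, 10.52, 10.52
The 2 values of 12.04 share dense rank 2.
The 3 values of 10.52 share dense rank 3.
Remaining distinct values take the next consecutive integers.
Lia has value 10.52 s → rank 3.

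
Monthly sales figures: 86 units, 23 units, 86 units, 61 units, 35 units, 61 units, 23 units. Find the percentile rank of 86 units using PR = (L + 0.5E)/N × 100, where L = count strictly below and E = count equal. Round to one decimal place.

85.7

N = 7.
Strictly below 86: 5. Equal to 86: 2.
PR = (5 + 0.5·2)/7 × 100 = 85.7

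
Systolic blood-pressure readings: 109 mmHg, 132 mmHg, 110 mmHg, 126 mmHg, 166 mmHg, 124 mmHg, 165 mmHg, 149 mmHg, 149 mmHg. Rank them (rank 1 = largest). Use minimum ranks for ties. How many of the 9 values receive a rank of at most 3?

4

Sorted (descending): 166, 165, 149, 149, 132, 126, 124, 110, 109
The 2 values of 149 occupy positions 3–4 → each gets rank 3.
Ranks ≤ 3: {1, 2, 3, 3} → 4 values.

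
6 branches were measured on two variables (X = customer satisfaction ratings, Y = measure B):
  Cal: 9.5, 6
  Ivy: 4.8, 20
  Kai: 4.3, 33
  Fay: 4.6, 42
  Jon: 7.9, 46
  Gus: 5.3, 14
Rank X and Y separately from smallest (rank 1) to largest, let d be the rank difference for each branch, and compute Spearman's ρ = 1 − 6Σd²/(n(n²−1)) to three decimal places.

Ranks of variable 1: 6, 3, 1, 2, 5, 4
Ranks of variable 2: 1, 3, 4, 5, 6, 2
d = r₁ − r₂: 5, 0, -3, -3, -1, 2
d²: 25, 0, 9, 9, 1, 4; Σd² = 48
ρ = 1 − 6·48/(6·35) = 1 − 288/210 = -0.371

-0.371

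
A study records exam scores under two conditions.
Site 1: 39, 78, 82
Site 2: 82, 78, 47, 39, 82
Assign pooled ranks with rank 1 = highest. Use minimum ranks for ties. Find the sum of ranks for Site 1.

Sorted (descending): 82, 82, 82, 78, 78, 47, 39, 39
The 3 values of 82 occupy positions 1–3 → each gets rank 1.
The 2 values of 78 occupy positions 4–5 → each gets rank 4.
The 2 values of 39 occupy positions 7–8 → each gets rank 7.
Site 1 values → pooled ranks: 39→7, 78→4, 82→1
Rank sum = 7 + 4 + 1 = 12

12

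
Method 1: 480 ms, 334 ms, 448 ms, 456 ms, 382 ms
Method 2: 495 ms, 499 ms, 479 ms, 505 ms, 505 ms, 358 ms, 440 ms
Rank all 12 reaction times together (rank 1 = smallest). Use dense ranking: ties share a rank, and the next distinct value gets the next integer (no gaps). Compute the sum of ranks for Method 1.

23

Sorted (ascending): 334, 358, 382, 440, 448, 456, 479, 480, 495, 499, 505, 505
The 2 values of 505 share dense rank 11.
Remaining distinct values take the next consecutive integers.
Method 1 values → pooled ranks: 480→8, 334→1, 448→5, 456→6, 382→3
Rank sum = 8 + 1 + 5 + 6 + 3 = 23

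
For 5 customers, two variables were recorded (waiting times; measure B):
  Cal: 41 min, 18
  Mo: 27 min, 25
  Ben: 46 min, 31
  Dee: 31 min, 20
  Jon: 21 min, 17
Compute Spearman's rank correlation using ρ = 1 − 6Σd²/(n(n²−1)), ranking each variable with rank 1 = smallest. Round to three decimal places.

0.600

Ranks of variable 1: 4, 2, 5, 3, 1
Ranks of variable 2: 2, 4, 5, 3, 1
d = r₁ − r₂: 2, -2, 0, 0, 0
d²: 4, 4, 0, 0, 0; Σd² = 8
ρ = 1 − 6·8/(5·24) = 1 − 48/120 = 0.600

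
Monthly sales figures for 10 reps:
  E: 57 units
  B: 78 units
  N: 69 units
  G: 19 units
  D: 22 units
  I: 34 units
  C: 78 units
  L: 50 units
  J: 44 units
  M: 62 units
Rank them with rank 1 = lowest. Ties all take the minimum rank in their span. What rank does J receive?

4

Sorted (ascending): 19, 22, 34, 44, 50, 57, 62, 69, 78, 78
The 2 values of 78 occupy positions 9–10 → each gets rank 9.
J has value 44 units → rank 4.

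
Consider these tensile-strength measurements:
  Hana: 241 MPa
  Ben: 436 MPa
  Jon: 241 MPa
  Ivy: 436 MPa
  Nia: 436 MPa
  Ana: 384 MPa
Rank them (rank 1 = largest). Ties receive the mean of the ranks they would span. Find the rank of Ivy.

2

Sorted (descending): 436, 436, 436, 384, 241, 241
The 3 values of 436 occupy positions 1–3 → average rank 2.
The 2 values of 241 occupy positions 5–6 → average rank (5+6)/2 = 5.5.
Ivy has value 436 MPa → rank 2.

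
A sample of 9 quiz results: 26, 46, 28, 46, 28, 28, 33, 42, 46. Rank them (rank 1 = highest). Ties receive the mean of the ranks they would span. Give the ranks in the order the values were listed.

9, 2, 7, 2, 7, 7, 5, 4, 2

Sorted (descending): 46, 46, 46, 42, 33, 28, 28, 28, 26
The 3 values of 46 occupy positions 1–3 → average rank 2.
The 3 values of 28 occupy positions 6–8 → average rank 7.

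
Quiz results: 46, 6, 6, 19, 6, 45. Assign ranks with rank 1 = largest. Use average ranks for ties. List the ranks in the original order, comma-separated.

1, 5, 5, 3, 5, 2

Sorted (descending): 46, 45, 19, 6, 6, 6
The 3 values of 6 occupy positions 4–6 → average rank 5.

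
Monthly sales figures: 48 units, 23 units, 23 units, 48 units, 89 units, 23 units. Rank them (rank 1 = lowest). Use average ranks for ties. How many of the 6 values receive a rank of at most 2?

Sorted (ascending): 23, 23, 23, 48, 48, 89
The 3 values of 23 occupy positions 1–3 → average rank 2.
The 2 values of 48 occupy positions 4–5 → average rank (4+5)/2 = 4.5.
Ranks ≤ 2: {2, 2, 2} → 3 values.

3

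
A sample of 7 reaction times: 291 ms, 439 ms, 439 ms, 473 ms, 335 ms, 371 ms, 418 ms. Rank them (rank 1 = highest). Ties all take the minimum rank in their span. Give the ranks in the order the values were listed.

Sorted (descending): 473, 439, 439, 418, 371, 335, 291
The 2 values of 439 occupy positions 2–3 → each gets rank 2.

7, 2, 2, 1, 6, 5, 4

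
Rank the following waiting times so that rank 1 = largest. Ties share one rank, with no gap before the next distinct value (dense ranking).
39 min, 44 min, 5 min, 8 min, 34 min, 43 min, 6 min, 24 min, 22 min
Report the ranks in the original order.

3, 1, 9, 7, 4, 2, 8, 5, 6

Sorted (descending): 44, 43, 39, 34, 24, 22, 8, 6, 5
No ties — each value takes its position as its rank.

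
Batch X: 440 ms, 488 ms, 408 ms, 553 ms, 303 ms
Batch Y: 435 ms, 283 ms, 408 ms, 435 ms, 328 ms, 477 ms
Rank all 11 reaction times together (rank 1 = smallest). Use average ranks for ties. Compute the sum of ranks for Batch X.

35.5

Sorted (ascending): 283, 303, 328, 408, 408, 435, 435, 440, 477, 488, 553
The 2 values of 408 occupy positions 4–5 → average rank (4+5)/2 = 4.5.
The 2 values of 435 occupy positions 6–7 → average rank (6+7)/2 = 6.5.
Batch X values → pooled ranks: 440→8, 488→10, 408→4.5, 553→11, 303→2
Rank sum = 8 + 10 + 4.5 + 11 + 2 = 35.5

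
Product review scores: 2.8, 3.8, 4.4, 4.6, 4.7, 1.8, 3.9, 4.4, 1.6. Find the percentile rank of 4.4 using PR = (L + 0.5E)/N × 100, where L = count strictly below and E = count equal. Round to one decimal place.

66.7

N = 9.
Strictly below 4.4: 5. Equal to 4.4: 2.
PR = (5 + 0.5·2)/9 × 100 = 66.7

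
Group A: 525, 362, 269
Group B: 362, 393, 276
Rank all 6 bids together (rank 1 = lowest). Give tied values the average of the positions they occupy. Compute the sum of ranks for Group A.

Sorted (ascending): 269, 276, 362, 362, 393, 525
The 2 values of 362 occupy positions 3–4 → average rank (3+4)/2 = 3.5.
Group A values → pooled ranks: 525→6, 362→3.5, 269→1
Rank sum = 6 + 3.5 + 1 = 10.5

10.5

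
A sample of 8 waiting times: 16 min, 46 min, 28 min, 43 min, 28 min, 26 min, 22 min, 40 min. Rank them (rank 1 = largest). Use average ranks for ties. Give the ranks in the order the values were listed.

Sorted (descending): 46, 43, 40, 28, 28, 26, 22, 16
The 2 values of 28 occupy positions 4–5 → average rank (4+5)/2 = 4.5.

8, 1, 4.5, 2, 4.5, 6, 7, 3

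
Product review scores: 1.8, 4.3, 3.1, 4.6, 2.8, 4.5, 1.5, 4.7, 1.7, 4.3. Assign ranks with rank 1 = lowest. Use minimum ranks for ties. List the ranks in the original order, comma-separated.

3, 6, 5, 9, 4, 8, 1, 10, 2, 6

Sorted (ascending): 1.5, 1.7, 1.8, 2.8, 3.1, 4.3, 4.3, 4.5, 4.6, 4.7
The 2 values of 4.3 occupy positions 6–7 → each gets rank 6.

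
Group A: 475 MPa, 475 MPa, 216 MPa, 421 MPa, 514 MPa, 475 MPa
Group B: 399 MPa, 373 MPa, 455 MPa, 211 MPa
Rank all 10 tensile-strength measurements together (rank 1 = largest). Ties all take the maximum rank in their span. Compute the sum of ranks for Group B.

Sorted (descending): 514, 475, 475, 475, 455, 421, 399, 373, 216, 211
The 3 values of 475 occupy positions 2–4 → each gets rank 4.
Group B values → pooled ranks: 399→7, 373→8, 455→5, 211→10
Rank sum = 7 + 8 + 5 + 10 = 30

30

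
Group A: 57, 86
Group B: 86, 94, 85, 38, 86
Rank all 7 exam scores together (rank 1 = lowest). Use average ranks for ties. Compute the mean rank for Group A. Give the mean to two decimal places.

3.50

Sorted (ascending): 38, 57, 85, 86, 86, 86, 94
The 3 values of 86 occupy positions 4–6 → average rank 5.
Group A values → pooled ranks: 57→2, 86→5
Mean rank = (2 + 5) / 2 = 3.50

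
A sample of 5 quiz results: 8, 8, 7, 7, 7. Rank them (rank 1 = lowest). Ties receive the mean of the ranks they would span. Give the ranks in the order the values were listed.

Sorted (ascending): 7, 7, 7, 8, 8
The 3 values of 7 occupy positions 1–3 → average rank 2.
The 2 values of 8 occupy positions 4–5 → average rank (4+5)/2 = 4.5.

4.5, 4.5, 2, 2, 2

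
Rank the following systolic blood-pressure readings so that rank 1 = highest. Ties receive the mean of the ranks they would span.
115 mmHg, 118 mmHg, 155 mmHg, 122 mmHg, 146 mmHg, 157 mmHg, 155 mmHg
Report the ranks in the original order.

7, 6, 2.5, 5, 4, 1, 2.5

Sorted (descending): 157, 155, 155, 146, 122, 118, 115
The 2 values of 155 occupy positions 2–3 → average rank (2+3)/2 = 2.5.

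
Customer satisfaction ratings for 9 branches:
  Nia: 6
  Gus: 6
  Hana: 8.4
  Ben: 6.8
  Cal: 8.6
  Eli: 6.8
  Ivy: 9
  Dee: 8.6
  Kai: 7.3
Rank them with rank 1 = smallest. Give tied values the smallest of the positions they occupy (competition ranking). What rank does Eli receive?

3

Sorted (ascending): 6, 6, 6.8, 6.8, 7.3, 8.4, 8.6, 8.6, 9
The 2 values of 6 occupy positions 1–2 → each gets rank 1.
The 2 values of 6.8 occupy positions 3–4 → each gets rank 3.
The 2 values of 8.6 occupy positions 7–8 → each gets rank 7.
Eli has value 6.8 → rank 3.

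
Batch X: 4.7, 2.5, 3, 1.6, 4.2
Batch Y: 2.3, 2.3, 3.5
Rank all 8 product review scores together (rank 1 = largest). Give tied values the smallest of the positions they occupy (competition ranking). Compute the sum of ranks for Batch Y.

15

Sorted (descending): 4.7, 4.2, 3.5, 3, 2.5, 2.3, 2.3, 1.6
The 2 values of 2.3 occupy positions 6–7 → each gets rank 6.
Batch Y values → pooled ranks: 2.3→6, 2.3→6, 3.5→3
Rank sum = 6 + 6 + 3 = 15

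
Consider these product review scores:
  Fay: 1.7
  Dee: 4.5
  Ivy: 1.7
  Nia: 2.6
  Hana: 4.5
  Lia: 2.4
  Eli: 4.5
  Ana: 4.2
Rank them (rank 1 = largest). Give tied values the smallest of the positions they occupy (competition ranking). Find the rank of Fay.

7

Sorted (descending): 4.5, 4.5, 4.5, 4.2, 2.6, 2.4, 1.7, 1.7
The 3 values of 4.5 occupy positions 1–3 → each gets rank 1.
The 2 values of 1.7 occupy positions 7–8 → each gets rank 7.
Fay has value 1.7 → rank 7.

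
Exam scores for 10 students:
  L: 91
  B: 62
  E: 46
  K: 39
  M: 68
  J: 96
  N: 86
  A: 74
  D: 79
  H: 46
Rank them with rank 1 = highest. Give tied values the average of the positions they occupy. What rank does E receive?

8.5

Sorted (descending): 96, 91, 86, 79, 74, 68, 62, 46, 46, 39
The 2 values of 46 occupy positions 8–9 → average rank (8+9)/2 = 8.5.
E has value 46 → rank 8.5.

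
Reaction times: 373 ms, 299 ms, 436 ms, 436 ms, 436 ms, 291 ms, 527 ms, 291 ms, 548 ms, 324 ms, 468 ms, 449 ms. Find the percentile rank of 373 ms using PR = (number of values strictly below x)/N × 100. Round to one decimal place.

33.3

N = 12.
Strictly below 373: 4. Equal to 373: 1.
PR = 4/12 × 100 = 33.3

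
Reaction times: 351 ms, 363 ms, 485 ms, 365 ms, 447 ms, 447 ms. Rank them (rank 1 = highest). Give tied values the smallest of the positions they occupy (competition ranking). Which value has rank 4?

365

Sorted (descending): 485, 447, 447, 365, 363, 351
The 2 values of 447 occupy positions 2–3 → each gets rank 2.
Rank 4 → value 365.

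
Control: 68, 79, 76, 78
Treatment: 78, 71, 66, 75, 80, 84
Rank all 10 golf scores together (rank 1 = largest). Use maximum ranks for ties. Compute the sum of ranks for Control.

23

Sorted (descending): 84, 80, 79, 78, 78, 76, 75, 71, 68, 66
The 2 values of 78 occupy positions 4–5 → each gets rank 5.
Control values → pooled ranks: 68→9, 79→3, 76→6, 78→5
Rank sum = 9 + 3 + 6 + 5 = 23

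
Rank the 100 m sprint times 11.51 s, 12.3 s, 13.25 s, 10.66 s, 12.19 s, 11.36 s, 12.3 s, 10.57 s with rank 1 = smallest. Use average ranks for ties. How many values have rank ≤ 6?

Sorted (ascending): 10.57, 10.66, 11.36, 11.51, 12.19, 12.3, 12.3, 13.25
The 2 values of 12.3 occupy positions 6–7 → average rank (6+7)/2 = 6.5.
Ranks ≤ 6: {1, 2, 3, 4, 5} → 5 values.

5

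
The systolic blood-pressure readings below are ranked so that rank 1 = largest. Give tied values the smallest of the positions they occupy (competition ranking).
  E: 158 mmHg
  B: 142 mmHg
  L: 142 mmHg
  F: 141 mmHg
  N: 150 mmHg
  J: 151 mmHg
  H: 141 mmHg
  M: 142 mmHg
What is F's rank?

7

Sorted (descending): 158, 151, 150, 142, 142, 142, 141, 141
The 3 values of 142 occupy positions 4–6 → each gets rank 4.
The 2 values of 141 occupy positions 7–8 → each gets rank 7.
F has value 141 mmHg → rank 7.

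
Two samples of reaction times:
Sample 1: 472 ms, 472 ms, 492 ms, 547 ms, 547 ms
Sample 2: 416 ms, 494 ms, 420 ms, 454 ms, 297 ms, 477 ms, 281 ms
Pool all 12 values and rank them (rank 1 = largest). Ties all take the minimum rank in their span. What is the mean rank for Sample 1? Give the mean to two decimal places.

Sorted (descending): 547, 547, 494, 492, 477, 472, 472, 454, 420, 416, 297, 281
The 2 values of 547 occupy positions 1–2 → each gets rank 1.
The 2 values of 472 occupy positions 6–7 → each gets rank 6.
Sample 1 values → pooled ranks: 472→6, 472→6, 492→4, 547→1, 547→1
Mean rank = (6 + 6 + 4 + 1 + 1) / 5 = 3.60

3.60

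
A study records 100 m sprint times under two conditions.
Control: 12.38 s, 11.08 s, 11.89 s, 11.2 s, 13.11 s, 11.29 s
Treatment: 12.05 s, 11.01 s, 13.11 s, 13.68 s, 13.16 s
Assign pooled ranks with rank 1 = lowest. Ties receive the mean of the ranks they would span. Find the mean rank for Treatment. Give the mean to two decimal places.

7.30

Sorted (ascending): 11.01, 11.08, 11.2, 11.29, 11.89, 12.05, 12.38, 13.11, 13.11, 13.16, 13.68
The 2 values of 13.11 occupy positions 8–9 → average rank (8+9)/2 = 8.5.
Treatment values → pooled ranks: 12.05→6, 11.01→1, 13.11→8.5, 13.68→11, 13.16→10
Mean rank = (6 + 1 + 8.5 + 11 + 10) / 5 = 7.30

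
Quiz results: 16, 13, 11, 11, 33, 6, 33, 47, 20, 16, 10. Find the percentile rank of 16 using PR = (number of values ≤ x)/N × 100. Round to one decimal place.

N = 11.
Strictly below 16: 5. Equal to 16: 2.
PR = 7/11 × 100 = 63.6

63.6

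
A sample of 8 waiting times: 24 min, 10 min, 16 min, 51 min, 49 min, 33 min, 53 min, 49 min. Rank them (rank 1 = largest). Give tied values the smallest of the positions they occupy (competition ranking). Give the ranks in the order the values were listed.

Sorted (descending): 53, 51, 49, 49, 33, 24, 16, 10
The 2 values of 49 occupy positions 3–4 → each gets rank 3.

6, 8, 7, 2, 3, 5, 1, 3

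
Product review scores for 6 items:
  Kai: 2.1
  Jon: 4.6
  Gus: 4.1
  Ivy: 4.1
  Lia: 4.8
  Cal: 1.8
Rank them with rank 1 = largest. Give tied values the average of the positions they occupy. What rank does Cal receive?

6

Sorted (descending): 4.8, 4.6, 4.1, 4.1, 2.1, 1.8
The 2 values of 4.1 occupy positions 3–4 → average rank (3+4)/2 = 3.5.
Cal has value 1.8 → rank 6.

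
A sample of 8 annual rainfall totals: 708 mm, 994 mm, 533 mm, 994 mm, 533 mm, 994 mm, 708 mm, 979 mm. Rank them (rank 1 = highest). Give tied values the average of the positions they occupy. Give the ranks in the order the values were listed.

5.5, 2, 7.5, 2, 7.5, 2, 5.5, 4

Sorted (descending): 994, 994, 994, 979, 708, 708, 533, 533
The 3 values of 994 occupy positions 1–3 → average rank 2.
The 2 values of 708 occupy positions 5–6 → average rank (5+6)/2 = 5.5.
The 2 values of 533 occupy positions 7–8 → average rank (7+8)/2 = 7.5.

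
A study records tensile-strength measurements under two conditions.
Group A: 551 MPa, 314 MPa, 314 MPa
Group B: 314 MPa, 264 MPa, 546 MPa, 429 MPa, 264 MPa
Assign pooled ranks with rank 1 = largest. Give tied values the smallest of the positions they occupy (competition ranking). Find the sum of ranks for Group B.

Sorted (descending): 551, 546, 429, 314, 314, 314, 264, 264
The 3 values of 314 occupy positions 4–6 → each gets rank 4.
The 2 values of 264 occupy positions 7–8 → each gets rank 7.
Group B values → pooled ranks: 314→4, 264→7, 546→2, 429→3, 264→7
Rank sum = 4 + 7 + 2 + 3 + 7 = 23

23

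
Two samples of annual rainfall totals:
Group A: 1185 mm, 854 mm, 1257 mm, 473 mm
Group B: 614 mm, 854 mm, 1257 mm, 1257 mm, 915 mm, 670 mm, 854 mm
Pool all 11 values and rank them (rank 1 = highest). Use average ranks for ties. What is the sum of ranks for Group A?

Sorted (descending): 1257, 1257, 1257, 1185, 915, 854, 854, 854, 670, 614, 473
The 3 values of 1257 occupy positions 1–3 → average rank 2.
The 3 values of 854 occupy positions 6–8 → average rank 7.
Group A values → pooled ranks: 1185→4, 854→7, 1257→2, 473→11
Rank sum = 4 + 7 + 2 + 11 = 24

24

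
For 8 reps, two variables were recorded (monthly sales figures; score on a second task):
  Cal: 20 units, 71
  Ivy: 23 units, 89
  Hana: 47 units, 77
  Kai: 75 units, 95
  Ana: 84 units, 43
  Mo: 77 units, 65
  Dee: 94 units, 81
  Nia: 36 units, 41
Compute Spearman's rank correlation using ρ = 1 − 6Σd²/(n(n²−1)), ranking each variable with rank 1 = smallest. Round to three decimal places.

Ranks of variable 1: 1, 2, 4, 5, 7, 6, 8, 3
Ranks of variable 2: 4, 7, 5, 8, 2, 3, 6, 1
d = r₁ − r₂: -3, -5, -1, -3, 5, 3, 2, 2
d²: 9, 25, 1, 9, 25, 9, 4, 4; Σd² = 86
ρ = 1 − 6·86/(8·63) = 1 − 516/504 = -0.024

-0.024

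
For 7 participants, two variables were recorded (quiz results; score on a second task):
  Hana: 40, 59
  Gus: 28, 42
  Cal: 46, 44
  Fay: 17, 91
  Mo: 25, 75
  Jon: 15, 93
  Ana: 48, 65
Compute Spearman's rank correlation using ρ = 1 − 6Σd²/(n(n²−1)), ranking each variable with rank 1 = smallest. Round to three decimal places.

Ranks of variable 1: 5, 4, 6, 2, 3, 1, 7
Ranks of variable 2: 3, 1, 2, 6, 5, 7, 4
d = r₁ − r₂: 2, 3, 4, -4, -2, -6, 3
d²: 4, 9, 16, 16, 4, 36, 9; Σd² = 94
ρ = 1 − 6·94/(7·48) = 1 − 564/336 = -0.679

-0.679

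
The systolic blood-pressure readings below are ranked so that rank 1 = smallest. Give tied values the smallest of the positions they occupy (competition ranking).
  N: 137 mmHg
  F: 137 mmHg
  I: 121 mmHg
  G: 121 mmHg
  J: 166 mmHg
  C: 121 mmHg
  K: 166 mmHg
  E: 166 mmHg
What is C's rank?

1

Sorted (ascending): 121, 121, 121, 137, 137, 166, 166, 166
The 3 values of 121 occupy positions 1–3 → each gets rank 1.
The 2 values of 137 occupy positions 4–5 → each gets rank 4.
The 3 values of 166 occupy positions 6–8 → each gets rank 6.
C has value 121 mmHg → rank 1.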